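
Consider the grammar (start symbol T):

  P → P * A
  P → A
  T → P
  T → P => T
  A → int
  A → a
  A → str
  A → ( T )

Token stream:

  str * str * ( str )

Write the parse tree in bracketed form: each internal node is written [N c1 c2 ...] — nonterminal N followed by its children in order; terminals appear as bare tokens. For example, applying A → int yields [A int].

T
P
P * A
P * A * A
A * A * A
str * A * A
str * str * A
str * str * ( T )
str * str * ( P )
str * str * ( A )
str * str * ( str )

[T [P [P [P [A str]] * [A str]] * [A ( [T [P [A str]]] )]]]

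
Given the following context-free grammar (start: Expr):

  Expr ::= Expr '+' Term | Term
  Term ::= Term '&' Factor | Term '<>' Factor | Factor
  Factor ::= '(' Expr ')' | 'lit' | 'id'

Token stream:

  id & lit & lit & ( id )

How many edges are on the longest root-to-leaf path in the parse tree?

[Expr [Term [Term [Term [Term [Factor id]] & [Factor lit]] & [Factor lit]] & [Factor ( [Expr [Term [Factor id]]] )]]]

6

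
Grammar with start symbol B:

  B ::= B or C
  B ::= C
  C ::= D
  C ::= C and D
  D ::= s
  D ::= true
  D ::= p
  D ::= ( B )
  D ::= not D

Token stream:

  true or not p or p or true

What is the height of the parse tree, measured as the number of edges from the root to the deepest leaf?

6

[B [B [B [B [C [D true]]] or [C [D not [D p]]]] or [C [D p]]] or [C [D true]]]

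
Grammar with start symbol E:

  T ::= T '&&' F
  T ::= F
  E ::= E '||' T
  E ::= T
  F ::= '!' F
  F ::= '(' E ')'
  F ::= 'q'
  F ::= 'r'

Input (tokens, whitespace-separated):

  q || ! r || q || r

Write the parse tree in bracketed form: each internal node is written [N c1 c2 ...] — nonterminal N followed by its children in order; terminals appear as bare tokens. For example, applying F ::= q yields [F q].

[E [E [E [E [T [F q]]] || [T [F ! [F r]]]] || [T [F q]]] || [T [F r]]]

E
E || T
E || T || T
E || T || T || T
T || T || T || T
F || T || T || T
q || T || T || T
q || F || T || T
q || ! F || T || T
q || ! r || T || T
q || ! r || F || T
q || ! r || q || T
q || ! r || q || F
q || ! r || q || r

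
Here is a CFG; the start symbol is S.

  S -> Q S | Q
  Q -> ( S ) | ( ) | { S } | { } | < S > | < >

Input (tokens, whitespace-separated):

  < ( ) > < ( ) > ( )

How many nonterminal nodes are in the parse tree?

[S [Q < [S [Q ( )]] >] [S [Q < [S [Q ( )]] >] [S [Q ( )]]]]

10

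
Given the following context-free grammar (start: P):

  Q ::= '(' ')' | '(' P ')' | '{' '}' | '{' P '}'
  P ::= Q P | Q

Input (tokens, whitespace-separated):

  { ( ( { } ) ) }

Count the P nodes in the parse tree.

4

[P [Q { [P [Q ( [P [Q ( [P [Q { }]] )]] )]] }]]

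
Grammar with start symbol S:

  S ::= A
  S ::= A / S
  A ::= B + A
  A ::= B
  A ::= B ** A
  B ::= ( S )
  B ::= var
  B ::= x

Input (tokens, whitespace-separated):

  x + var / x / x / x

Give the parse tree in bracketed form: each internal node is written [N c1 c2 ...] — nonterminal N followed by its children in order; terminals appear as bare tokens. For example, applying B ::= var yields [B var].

[S [A [B x] + [A [B var]]] / [S [A [B x]] / [S [A [B x]] / [S [A [B x]]]]]]

S
A / S
B + A / S
x + A / S
x + B / S
x + var / S
x + var / A / S
x + var / B / S
x + var / x / S
x + var / x / A / S
x + var / x / B / S
x + var / x / x / S
x + var / x / x / A
x + var / x / x / B
x + var / x / x / x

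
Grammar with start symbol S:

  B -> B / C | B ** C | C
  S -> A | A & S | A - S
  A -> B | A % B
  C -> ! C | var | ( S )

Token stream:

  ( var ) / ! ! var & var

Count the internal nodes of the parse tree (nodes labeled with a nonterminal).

[S [A [B [B [C ( [S [A [B [C var]]]] )]] / [C ! [C ! [C var]]]]] & [S [A [B [C var]]]]]

16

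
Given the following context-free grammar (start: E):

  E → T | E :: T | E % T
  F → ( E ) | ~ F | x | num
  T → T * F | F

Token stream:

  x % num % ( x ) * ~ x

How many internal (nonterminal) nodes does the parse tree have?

[E [E [E [T [F x]]] % [T [F num]]] % [T [T [F ( [E [T [F x]]] )]] * [F ~ [F x]]]]

15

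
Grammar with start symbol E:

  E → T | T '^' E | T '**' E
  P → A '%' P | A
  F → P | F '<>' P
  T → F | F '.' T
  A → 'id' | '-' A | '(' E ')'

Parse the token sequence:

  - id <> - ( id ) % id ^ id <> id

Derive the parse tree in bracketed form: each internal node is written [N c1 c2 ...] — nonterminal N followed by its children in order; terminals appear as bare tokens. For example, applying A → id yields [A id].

[E [T [F [F [P [A - [A id]]]] <> [P [A - [A ( [E [T [F [P [A id]]]]] )]] % [P [A id]]]]] ^ [E [T [F [F [P [A id]]] <> [P [A id]]]]]]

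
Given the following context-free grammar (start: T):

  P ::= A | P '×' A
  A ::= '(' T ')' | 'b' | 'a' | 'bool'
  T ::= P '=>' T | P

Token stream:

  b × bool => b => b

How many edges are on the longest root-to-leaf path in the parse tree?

[T [P [P [A b]] × [A bool]] => [T [P [A b]] => [T [P [A b]]]]]

5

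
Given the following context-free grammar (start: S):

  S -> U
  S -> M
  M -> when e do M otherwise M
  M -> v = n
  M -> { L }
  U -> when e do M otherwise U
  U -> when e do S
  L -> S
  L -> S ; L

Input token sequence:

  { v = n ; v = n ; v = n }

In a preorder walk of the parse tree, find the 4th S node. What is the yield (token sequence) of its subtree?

[S [M { [L [S [M v = n]] ; [L [S [M v = n]] ; [L [S [M v = n]]]]] }]]

v = n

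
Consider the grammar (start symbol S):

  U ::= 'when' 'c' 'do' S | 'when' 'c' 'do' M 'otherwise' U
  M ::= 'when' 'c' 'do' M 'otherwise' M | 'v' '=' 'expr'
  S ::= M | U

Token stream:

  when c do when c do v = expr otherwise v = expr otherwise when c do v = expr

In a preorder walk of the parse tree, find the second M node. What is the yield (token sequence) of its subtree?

v = expr

[S [U when c do [M when c do [M v = expr] otherwise [M v = expr]] otherwise [U when c do [S [M v = expr]]]]]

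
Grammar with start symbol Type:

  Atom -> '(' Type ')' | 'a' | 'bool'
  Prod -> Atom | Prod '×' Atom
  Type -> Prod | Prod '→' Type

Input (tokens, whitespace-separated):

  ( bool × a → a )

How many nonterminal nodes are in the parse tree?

11

[Type [Prod [Atom ( [Type [Prod [Prod [Atom bool]] × [Atom a]] → [Type [Prod [Atom a]]]] )]]]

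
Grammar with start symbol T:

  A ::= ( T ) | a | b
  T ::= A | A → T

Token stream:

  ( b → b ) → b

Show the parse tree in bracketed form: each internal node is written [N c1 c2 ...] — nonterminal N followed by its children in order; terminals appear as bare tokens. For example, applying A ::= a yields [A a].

[T [A ( [T [A b] → [T [A b]]] )] → [T [A b]]]

T
A → T
( T ) → T
( A → T ) → T
( b → T ) → T
( b → A ) → T
( b → b ) → T
( b → b ) → A
( b → b ) → b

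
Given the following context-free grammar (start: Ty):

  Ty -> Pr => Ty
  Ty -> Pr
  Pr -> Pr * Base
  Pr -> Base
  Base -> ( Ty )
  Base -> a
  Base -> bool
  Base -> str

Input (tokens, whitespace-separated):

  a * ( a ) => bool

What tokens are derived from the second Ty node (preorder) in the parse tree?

a

[Ty [Pr [Pr [Base a]] * [Base ( [Ty [Pr [Base a]]] )]] => [Ty [Pr [Base bool]]]]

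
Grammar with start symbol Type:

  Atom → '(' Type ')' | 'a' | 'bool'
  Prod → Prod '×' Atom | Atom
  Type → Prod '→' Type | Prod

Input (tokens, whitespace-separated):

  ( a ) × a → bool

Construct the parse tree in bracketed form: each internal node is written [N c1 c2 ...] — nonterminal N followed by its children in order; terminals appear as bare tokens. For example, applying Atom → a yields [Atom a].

[Type [Prod [Prod [Atom ( [Type [Prod [Atom a]]] )]] × [Atom a]] → [Type [Prod [Atom bool]]]]

Type
Prod → Type
Prod × Atom → Type
Atom × Atom → Type
( Type ) × Atom → Type
( Prod ) × Atom → Type
( Atom ) × Atom → Type
( a ) × Atom → Type
( a ) × a → Type
( a ) × a → Prod
( a ) × a → Atom
( a ) × a → bool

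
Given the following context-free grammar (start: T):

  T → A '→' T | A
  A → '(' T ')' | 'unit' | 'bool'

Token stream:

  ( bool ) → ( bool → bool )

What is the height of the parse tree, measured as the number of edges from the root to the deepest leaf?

6

[T [A ( [T [A bool]] )] → [T [A ( [T [A bool] → [T [A bool]]] )]]]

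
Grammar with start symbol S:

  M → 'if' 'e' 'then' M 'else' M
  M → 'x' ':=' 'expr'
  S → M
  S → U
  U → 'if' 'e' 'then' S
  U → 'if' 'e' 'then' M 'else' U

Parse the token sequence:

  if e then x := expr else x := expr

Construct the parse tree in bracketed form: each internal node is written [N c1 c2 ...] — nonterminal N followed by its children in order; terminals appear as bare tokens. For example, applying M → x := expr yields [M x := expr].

S
M
if e then M else M
if e then x := expr else M
if e then x := expr else x := expr

[S [M if e then [M x := expr] else [M x := expr]]]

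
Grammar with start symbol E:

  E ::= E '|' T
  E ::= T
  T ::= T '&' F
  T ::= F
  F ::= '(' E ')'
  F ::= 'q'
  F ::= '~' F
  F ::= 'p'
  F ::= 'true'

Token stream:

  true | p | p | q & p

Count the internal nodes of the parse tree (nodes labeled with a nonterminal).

14

[E [E [E [E [T [F true]]] | [T [F p]]] | [T [F p]]] | [T [T [F q]] & [F p]]]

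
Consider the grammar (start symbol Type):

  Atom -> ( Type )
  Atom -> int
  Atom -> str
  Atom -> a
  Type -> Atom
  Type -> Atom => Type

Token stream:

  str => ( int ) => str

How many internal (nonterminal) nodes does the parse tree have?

8

[Type [Atom str] => [Type [Atom ( [Type [Atom int]] )] => [Type [Atom str]]]]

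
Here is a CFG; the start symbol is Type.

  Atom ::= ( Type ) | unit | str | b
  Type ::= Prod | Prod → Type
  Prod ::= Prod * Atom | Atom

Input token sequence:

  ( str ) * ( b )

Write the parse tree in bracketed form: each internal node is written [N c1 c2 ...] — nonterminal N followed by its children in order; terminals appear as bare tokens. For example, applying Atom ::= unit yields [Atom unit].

[Type [Prod [Prod [Atom ( [Type [Prod [Atom str]]] )]] * [Atom ( [Type [Prod [Atom b]]] )]]]

Type
Prod
Prod * Atom
Atom * Atom
( Type ) * Atom
( Prod ) * Atom
( Atom ) * Atom
( str ) * Atom
( str ) * ( Type )
( str ) * ( Prod )
( str ) * ( Atom )
( str ) * ( b )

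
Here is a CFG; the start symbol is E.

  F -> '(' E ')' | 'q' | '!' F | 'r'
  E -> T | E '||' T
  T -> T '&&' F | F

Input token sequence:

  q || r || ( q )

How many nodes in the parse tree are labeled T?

[E [E [E [T [F q]]] || [T [F r]]] || [T [F ( [E [T [F q]]] )]]]

4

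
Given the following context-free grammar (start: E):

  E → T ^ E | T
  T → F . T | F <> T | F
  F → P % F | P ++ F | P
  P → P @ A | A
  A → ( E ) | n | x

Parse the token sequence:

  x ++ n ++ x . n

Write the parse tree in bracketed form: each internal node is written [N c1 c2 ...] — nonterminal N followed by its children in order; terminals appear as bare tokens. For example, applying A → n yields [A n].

[E [T [F [P [A x]] ++ [F [P [A n]] ++ [F [P [A x]]]]] . [T [F [P [A n]]]]]]

E
T
F . T
P ++ F . T
A ++ F . T
x ++ F . T
x ++ P ++ F . T
x ++ A ++ F . T
x ++ n ++ F . T
x ++ n ++ P . T
x ++ n ++ A . T
x ++ n ++ x . T
x ++ n ++ x . F
x ++ n ++ x . P
x ++ n ++ x . A
x ++ n ++ x . n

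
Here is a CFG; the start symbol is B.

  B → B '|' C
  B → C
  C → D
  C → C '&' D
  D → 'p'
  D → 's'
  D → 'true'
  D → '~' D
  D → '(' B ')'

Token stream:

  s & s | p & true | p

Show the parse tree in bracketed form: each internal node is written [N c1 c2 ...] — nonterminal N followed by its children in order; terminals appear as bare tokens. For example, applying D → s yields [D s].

[B [B [B [C [C [D s]] & [D s]]] | [C [C [D p]] & [D true]]] | [C [D p]]]

B
B | C
B | C | C
C | C | C
C & D | C | C
D & D | C | C
s & D | C | C
s & s | C | C
s & s | C & D | C
s & s | D & D | C
s & s | p & D | C
s & s | p & true | C
s & s | p & true | D
s & s | p & true | p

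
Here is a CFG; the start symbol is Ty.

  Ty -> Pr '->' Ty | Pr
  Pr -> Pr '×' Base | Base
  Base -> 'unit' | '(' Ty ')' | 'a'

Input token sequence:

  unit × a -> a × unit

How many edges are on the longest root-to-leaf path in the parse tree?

5

[Ty [Pr [Pr [Base unit]] × [Base a]] -> [Ty [Pr [Pr [Base a]] × [Base unit]]]]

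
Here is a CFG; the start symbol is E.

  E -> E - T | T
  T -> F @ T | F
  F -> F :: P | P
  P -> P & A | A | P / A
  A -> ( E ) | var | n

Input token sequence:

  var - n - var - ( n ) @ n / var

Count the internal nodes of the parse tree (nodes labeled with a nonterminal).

[E [E [E [E [T [F [P [A var]]]]] - [T [F [P [A n]]]]] - [T [F [P [A var]]]]] - [T [F [P [A ( [E [T [F [P [A n]]]]] )]]] @ [T [F [P [P [A n]] / [A var]]]]]]

31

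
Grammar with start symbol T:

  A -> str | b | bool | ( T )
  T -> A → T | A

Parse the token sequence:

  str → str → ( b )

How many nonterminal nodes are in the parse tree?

[T [A str] → [T [A str] → [T [A ( [T [A b]] )]]]]

8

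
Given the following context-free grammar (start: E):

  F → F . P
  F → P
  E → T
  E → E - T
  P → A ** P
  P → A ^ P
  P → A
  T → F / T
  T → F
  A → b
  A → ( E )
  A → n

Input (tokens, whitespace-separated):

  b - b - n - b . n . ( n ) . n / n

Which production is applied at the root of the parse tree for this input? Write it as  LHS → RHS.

E → E - T

[E [E [E [E [T [F [P [A b]]]]] - [T [F [P [A b]]]]] - [T [F [P [A n]]]]] - [T [F [F [F [F [P [A b]]] . [P [A n]]] . [P [A ( [E [T [F [P [A n]]]]] )]]] . [P [A n]]] / [T [F [P [A n]]]]]]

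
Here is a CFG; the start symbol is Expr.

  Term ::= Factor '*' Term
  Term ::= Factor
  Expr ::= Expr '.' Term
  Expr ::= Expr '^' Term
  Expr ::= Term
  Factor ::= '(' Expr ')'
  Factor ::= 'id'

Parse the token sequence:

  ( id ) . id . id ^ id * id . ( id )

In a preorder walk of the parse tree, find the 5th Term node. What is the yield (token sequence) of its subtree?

[Expr [Expr [Expr [Expr [Expr [Term [Factor ( [Expr [Term [Factor id]]] )]]] . [Term [Factor id]]] . [Term [Factor id]]] ^ [Term [Factor id] * [Term [Factor id]]]] . [Term [Factor ( [Expr [Term [Factor id]]] )]]]

id * id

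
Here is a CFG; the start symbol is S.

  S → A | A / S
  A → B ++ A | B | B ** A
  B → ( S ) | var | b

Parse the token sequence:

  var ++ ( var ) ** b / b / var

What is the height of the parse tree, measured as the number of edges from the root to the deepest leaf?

7

[S [A [B var] ++ [A [B ( [S [A [B var]]] )] ** [A [B b]]]] / [S [A [B b]] / [S [A [B var]]]]]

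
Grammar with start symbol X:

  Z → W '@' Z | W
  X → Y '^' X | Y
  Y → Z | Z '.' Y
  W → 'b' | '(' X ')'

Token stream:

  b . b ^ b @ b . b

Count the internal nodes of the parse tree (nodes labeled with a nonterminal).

[X [Y [Z [W b]] . [Y [Z [W b]]]] ^ [X [Y [Z [W b] @ [Z [W b]]] . [Y [Z [W b]]]]]]

16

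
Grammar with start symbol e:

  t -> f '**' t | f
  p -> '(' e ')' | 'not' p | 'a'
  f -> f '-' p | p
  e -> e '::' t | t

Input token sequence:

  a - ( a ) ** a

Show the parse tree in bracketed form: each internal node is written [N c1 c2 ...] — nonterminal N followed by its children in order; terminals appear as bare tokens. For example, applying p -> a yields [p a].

[e [t [f [f [p a]] - [p ( [e [t [f [p a]]]] )]] ** [t [f [p a]]]]]

e
t
f ** t
f - p ** t
p - p ** t
a - p ** t
a - ( e ) ** t
a - ( t ) ** t
a - ( f ) ** t
a - ( p ) ** t
a - ( a ) ** t
a - ( a ) ** f
a - ( a ) ** p
a - ( a ) ** a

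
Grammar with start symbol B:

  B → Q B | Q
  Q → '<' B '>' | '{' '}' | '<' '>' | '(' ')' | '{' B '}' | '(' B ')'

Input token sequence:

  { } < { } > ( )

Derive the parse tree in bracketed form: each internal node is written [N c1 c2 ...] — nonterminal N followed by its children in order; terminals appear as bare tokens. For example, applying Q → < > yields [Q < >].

[B [Q { }] [B [Q < [B [Q { }]] >] [B [Q ( )]]]]

B
Q B
{ } B
{ } Q B
{ } < B > B
{ } < Q > B
{ } < { } > B
{ } < { } > Q
{ } < { } > ( )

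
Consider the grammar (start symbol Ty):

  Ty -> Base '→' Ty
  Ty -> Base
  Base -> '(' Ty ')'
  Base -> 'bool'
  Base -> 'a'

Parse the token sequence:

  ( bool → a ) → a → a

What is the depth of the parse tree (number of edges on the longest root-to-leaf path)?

[Ty [Base ( [Ty [Base bool] → [Ty [Base a]]] )] → [Ty [Base a] → [Ty [Base a]]]]

5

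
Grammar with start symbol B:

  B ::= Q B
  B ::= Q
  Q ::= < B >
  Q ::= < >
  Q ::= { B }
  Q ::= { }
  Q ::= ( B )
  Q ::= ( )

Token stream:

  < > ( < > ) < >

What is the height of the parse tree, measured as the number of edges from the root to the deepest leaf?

[B [Q < >] [B [Q ( [B [Q < >]] )] [B [Q < >]]]]

5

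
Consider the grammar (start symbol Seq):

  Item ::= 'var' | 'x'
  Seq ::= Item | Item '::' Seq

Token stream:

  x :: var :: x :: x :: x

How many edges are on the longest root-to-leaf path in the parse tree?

[Seq [Item x] :: [Seq [Item var] :: [Seq [Item x] :: [Seq [Item x] :: [Seq [Item x]]]]]]

6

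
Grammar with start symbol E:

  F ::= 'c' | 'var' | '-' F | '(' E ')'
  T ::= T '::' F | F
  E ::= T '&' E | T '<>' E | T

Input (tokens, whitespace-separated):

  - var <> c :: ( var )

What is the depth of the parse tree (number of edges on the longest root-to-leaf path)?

[E [T [F - [F var]]] <> [E [T [T [F c]] :: [F ( [E [T [F var]]] )]]]]

7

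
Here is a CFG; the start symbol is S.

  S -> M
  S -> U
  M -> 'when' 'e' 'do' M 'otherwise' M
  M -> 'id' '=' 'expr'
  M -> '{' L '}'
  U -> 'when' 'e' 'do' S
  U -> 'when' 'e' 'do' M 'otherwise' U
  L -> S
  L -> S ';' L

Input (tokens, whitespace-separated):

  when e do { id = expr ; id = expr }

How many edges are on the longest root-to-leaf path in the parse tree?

8

[S [U when e do [S [M { [L [S [M id = expr]] ; [L [S [M id = expr]]]] }]]]]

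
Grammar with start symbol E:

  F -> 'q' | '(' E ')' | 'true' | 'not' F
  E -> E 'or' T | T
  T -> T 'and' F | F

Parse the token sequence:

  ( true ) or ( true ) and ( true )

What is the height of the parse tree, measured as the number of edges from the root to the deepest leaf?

7

[E [E [T [F ( [E [T [F true]]] )]]] or [T [T [F ( [E [T [F true]]] )]] and [F ( [E [T [F true]]] )]]]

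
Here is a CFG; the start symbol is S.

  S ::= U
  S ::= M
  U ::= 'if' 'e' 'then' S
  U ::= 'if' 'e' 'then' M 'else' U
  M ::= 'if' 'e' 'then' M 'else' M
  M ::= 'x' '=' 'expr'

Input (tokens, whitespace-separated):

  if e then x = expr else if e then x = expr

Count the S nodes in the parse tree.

[S [U if e then [M x = expr] else [U if e then [S [M x = expr]]]]]

2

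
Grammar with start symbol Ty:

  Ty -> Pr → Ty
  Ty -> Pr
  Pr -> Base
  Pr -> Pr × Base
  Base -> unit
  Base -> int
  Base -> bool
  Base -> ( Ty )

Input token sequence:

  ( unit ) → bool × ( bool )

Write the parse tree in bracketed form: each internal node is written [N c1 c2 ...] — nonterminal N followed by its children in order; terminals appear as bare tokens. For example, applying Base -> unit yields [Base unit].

Ty
Pr → Ty
Base → Ty
( Ty ) → Ty
( Pr ) → Ty
( Base ) → Ty
( unit ) → Ty
( unit ) → Pr
( unit ) → Pr × Base
( unit ) → Base × Base
( unit ) → bool × Base
( unit ) → bool × ( Ty )
( unit ) → bool × ( Pr )
( unit ) → bool × ( Base )
( unit ) → bool × ( bool )

[Ty [Pr [Base ( [Ty [Pr [Base unit]]] )]] → [Ty [Pr [Pr [Base bool]] × [Base ( [Ty [Pr [Base bool]]] )]]]]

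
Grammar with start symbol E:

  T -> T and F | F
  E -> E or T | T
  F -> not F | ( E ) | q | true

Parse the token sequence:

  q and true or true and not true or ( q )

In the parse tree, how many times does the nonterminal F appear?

[E [E [E [T [T [F q]] and [F true]]] or [T [T [F true]] and [F not [F true]]]] or [T [F ( [E [T [F q]]] )]]]

7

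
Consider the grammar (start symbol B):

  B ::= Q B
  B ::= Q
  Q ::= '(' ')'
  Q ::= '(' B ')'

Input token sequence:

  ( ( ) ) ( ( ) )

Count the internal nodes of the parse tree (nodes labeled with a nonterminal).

8

[B [Q ( [B [Q ( )]] )] [B [Q ( [B [Q ( )]] )]]]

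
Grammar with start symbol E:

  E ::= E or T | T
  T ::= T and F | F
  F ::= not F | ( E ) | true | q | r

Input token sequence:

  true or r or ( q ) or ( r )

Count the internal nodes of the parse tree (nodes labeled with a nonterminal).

18

[E [E [E [E [T [F true]]] or [T [F r]]] or [T [F ( [E [T [F q]]] )]]] or [T [F ( [E [T [F r]]] )]]]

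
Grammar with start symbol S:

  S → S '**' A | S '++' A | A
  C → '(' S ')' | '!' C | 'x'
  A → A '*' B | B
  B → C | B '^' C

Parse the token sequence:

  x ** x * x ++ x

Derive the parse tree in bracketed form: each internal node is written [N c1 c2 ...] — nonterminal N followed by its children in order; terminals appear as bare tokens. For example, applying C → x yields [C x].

S
S ++ A
S ** A ++ A
A ** A ++ A
B ** A ++ A
C ** A ++ A
x ** A ++ A
x ** A * B ++ A
x ** B * B ++ A
x ** C * B ++ A
x ** x * B ++ A
x ** x * C ++ A
x ** x * x ++ A
x ** x * x ++ B
x ** x * x ++ C
x ** x * x ++ x

[S [S [S [A [B [C x]]]] ** [A [A [B [C x]]] * [B [C x]]]] ++ [A [B [C x]]]]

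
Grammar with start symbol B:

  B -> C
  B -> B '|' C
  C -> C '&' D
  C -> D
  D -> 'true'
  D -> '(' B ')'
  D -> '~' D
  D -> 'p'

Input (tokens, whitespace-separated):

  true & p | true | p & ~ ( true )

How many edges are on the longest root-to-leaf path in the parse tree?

[B [B [B [C [C [D true]] & [D p]]] | [C [D true]]] | [C [C [D p]] & [D ~ [D ( [B [C [D true]]] )]]]]

7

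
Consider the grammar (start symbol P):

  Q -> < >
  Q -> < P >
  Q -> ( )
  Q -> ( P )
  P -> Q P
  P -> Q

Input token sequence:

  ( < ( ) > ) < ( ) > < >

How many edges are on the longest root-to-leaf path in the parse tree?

6

[P [Q ( [P [Q < [P [Q ( )]] >]] )] [P [Q < [P [Q ( )]] >] [P [Q < >]]]]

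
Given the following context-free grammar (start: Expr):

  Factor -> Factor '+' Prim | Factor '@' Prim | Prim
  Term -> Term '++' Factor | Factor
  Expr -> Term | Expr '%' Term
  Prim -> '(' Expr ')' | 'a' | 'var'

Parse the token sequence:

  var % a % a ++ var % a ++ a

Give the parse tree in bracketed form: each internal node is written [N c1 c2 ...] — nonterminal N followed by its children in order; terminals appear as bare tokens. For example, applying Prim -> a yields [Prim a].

[Expr [Expr [Expr [Expr [Term [Factor [Prim var]]]] % [Term [Factor [Prim a]]]] % [Term [Term [Factor [Prim a]]] ++ [Factor [Prim var]]]] % [Term [Term [Factor [Prim a]]] ++ [Factor [Prim a]]]]

Expr
Expr % Term
Expr % Term % Term
Expr % Term % Term % Term
Term % Term % Term % Term
Factor % Term % Term % Term
Prim % Term % Term % Term
var % Term % Term % Term
var % Factor % Term % Term
var % Prim % Term % Term
var % a % Term % Term
var % a % Term ++ Factor % Term
var % a % Factor ++ Factor % Term
var % a % Prim ++ Factor % Term
var % a % a ++ Factor % Term
var % a % a ++ Prim % Term
var % a % a ++ var % Term
var % a % a ++ var % Term ++ Factor
var % a % a ++ var % Factor ++ Factor
var % a % a ++ var % Prim ++ Factor
var % a % a ++ var % a ++ Factor
var % a % a ++ var % a ++ Prim
var % a % a ++ var % a ++ a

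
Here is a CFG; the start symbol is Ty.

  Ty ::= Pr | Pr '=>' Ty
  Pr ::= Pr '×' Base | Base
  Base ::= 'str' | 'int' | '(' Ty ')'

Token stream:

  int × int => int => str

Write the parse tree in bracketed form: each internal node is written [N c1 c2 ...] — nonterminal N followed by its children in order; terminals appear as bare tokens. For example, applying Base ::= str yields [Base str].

[Ty [Pr [Pr [Base int]] × [Base int]] => [Ty [Pr [Base int]] => [Ty [Pr [Base str]]]]]

Ty
Pr => Ty
Pr × Base => Ty
Base × Base => Ty
int × Base => Ty
int × int => Ty
int × int => Pr => Ty
int × int => Base => Ty
int × int => int => Ty
int × int => int => Pr
int × int => int => Base
int × int => int => str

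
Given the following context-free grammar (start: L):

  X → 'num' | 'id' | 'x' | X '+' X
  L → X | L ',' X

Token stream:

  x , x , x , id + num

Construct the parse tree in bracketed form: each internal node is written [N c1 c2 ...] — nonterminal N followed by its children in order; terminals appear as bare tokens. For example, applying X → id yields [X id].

[L [L [L [L [X x]] , [X x]] , [X x]] , [X [X id] + [X num]]]

L
L , X
L , X , X
L , X , X , X
X , X , X , X
x , X , X , X
x , x , X , X
x , x , x , X
x , x , x , X + X
x , x , x , id + X
x , x , x , id + num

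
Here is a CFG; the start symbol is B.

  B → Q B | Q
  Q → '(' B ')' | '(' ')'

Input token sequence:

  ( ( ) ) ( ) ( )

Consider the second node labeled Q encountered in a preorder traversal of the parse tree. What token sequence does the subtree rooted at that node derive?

( )

[B [Q ( [B [Q ( )]] )] [B [Q ( )] [B [Q ( )]]]]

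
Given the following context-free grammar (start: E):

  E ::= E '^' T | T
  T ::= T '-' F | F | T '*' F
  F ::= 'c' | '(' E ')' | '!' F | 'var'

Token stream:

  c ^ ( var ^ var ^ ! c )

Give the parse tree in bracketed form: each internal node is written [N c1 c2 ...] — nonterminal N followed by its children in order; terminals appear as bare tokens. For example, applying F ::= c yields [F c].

E
E ^ T
T ^ T
F ^ T
c ^ T
c ^ F
c ^ ( E )
c ^ ( E ^ T )
c ^ ( E ^ T ^ T )
c ^ ( T ^ T ^ T )
c ^ ( F ^ T ^ T )
c ^ ( var ^ T ^ T )
c ^ ( var ^ F ^ T )
c ^ ( var ^ var ^ T )
c ^ ( var ^ var ^ F )
c ^ ( var ^ var ^ ! F )
c ^ ( var ^ var ^ ! c )

[E [E [T [F c]]] ^ [T [F ( [E [E [E [T [F var]]] ^ [T [F var]]] ^ [T [F ! [F c]]]] )]]]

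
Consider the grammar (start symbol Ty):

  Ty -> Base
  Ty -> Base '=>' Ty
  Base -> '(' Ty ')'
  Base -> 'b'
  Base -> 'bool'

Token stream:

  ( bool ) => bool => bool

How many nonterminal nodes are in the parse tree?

[Ty [Base ( [Ty [Base bool]] )] => [Ty [Base bool] => [Ty [Base bool]]]]

8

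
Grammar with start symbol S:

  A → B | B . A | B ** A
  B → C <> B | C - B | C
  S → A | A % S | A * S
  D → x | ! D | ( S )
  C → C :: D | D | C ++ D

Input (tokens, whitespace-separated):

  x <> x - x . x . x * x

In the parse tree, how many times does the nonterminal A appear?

[S [A [B [C [D x]] <> [B [C [D x]] - [B [C [D x]]]]] . [A [B [C [D x]]] . [A [B [C [D x]]]]]] * [S [A [B [C [D x]]]]]]

4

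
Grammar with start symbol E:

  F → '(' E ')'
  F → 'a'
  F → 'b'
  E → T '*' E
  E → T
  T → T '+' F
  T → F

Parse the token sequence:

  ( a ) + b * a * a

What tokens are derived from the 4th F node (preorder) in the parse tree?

[E [T [T [F ( [E [T [F a]]] )]] + [F b]] * [E [T [F a]] * [E [T [F a]]]]]

a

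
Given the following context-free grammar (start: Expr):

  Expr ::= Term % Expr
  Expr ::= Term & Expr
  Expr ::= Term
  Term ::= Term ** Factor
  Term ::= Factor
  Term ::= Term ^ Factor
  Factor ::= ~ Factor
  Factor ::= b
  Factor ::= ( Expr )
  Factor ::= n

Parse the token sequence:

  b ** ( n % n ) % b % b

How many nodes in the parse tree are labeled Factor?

6

[Expr [Term [Term [Factor b]] ** [Factor ( [Expr [Term [Factor n]] % [Expr [Term [Factor n]]]] )]] % [Expr [Term [Factor b]] % [Expr [Term [Factor b]]]]]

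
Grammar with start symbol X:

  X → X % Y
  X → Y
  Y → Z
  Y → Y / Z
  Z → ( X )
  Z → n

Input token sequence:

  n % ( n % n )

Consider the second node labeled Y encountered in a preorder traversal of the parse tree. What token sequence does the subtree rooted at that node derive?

[X [X [Y [Z n]]] % [Y [Z ( [X [X [Y [Z n]]] % [Y [Z n]]] )]]]

( n % n )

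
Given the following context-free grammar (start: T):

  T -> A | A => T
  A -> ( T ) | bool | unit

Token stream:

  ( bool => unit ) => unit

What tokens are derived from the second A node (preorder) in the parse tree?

[T [A ( [T [A bool] => [T [A unit]]] )] => [T [A unit]]]

bool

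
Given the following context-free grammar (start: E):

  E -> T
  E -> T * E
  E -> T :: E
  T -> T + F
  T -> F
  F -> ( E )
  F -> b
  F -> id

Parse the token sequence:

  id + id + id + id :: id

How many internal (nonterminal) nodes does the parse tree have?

12

[E [T [T [T [T [F id]] + [F id]] + [F id]] + [F id]] :: [E [T [F id]]]]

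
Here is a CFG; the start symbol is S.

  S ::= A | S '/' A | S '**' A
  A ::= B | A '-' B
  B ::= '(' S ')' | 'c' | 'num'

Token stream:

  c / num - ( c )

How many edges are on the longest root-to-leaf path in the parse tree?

[S [S [A [B c]]] / [A [A [B num]] - [B ( [S [A [B c]]] )]]]

6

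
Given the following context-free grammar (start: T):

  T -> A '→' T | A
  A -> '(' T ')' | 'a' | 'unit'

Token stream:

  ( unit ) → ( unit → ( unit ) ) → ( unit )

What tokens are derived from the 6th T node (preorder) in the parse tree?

unit

[T [A ( [T [A unit]] )] → [T [A ( [T [A unit] → [T [A ( [T [A unit]] )]]] )] → [T [A ( [T [A unit]] )]]]]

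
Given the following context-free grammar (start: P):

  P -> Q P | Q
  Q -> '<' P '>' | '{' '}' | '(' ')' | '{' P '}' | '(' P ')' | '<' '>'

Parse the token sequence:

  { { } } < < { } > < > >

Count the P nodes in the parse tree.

[P [Q { [P [Q { }]] }] [P [Q < [P [Q < [P [Q { }]] >] [P [Q < >]]] >]]]

6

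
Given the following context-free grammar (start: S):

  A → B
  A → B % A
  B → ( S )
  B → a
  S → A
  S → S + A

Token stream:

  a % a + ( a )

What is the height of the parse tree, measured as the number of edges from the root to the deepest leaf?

6

[S [S [A [B a] % [A [B a]]]] + [A [B ( [S [A [B a]]] )]]]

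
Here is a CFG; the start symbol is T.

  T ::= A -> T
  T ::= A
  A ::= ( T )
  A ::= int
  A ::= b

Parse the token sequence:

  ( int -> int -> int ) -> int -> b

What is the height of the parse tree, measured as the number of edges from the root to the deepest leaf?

6

[T [A ( [T [A int] -> [T [A int] -> [T [A int]]]] )] -> [T [A int] -> [T [A b]]]]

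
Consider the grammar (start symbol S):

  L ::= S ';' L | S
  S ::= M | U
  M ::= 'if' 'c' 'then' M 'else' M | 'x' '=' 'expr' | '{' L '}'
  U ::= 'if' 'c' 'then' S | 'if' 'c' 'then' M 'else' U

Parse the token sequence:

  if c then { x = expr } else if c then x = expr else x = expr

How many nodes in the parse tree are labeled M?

[S [M if c then [M { [L [S [M x = expr]]] }] else [M if c then [M x = expr] else [M x = expr]]]]

6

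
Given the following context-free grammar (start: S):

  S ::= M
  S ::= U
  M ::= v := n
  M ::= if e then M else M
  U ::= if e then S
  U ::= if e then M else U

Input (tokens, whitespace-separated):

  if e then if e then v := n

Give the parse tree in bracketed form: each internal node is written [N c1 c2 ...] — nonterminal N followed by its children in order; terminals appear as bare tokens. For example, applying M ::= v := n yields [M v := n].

S
U
if e then S
if e then U
if e then if e then S
if e then if e then M
if e then if e then v := n

[S [U if e then [S [U if e then [S [M v := n]]]]]]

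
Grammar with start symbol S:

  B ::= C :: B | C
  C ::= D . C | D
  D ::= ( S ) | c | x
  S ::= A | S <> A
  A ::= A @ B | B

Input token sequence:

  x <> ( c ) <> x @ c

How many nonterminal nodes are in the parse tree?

[S [S [S [A [B [C [D x]]]]] <> [A [B [C [D ( [S [A [B [C [D c]]]]] )]]]]] <> [A [A [B [C [D x]]]] @ [B [C [D c]]]]]

24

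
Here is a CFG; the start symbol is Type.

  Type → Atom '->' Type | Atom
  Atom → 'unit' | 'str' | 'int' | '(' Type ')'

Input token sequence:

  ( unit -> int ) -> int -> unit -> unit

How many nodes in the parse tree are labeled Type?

6

[Type [Atom ( [Type [Atom unit] -> [Type [Atom int]]] )] -> [Type [Atom int] -> [Type [Atom unit] -> [Type [Atom unit]]]]]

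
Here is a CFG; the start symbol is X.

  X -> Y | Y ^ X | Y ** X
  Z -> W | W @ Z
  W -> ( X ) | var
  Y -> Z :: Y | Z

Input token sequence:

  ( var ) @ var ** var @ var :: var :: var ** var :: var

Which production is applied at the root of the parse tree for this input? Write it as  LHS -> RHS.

X -> Y ** X

[X [Y [Z [W ( [X [Y [Z [W var]]]] )] @ [Z [W var]]]] ** [X [Y [Z [W var] @ [Z [W var]]] :: [Y [Z [W var]] :: [Y [Z [W var]]]]] ** [X [Y [Z [W var]] :: [Y [Z [W var]]]]]]]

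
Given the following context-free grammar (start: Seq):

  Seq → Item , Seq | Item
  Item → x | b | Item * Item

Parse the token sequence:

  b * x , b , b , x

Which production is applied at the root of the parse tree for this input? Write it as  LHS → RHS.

[Seq [Item [Item b] * [Item x]] , [Seq [Item b] , [Seq [Item b] , [Seq [Item x]]]]]

Seq → Item , Seq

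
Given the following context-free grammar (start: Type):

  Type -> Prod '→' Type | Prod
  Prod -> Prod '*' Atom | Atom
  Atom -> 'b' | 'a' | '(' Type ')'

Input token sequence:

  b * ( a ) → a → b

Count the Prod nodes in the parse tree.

[Type [Prod [Prod [Atom b]] * [Atom ( [Type [Prod [Atom a]]] )]] → [Type [Prod [Atom a]] → [Type [Prod [Atom b]]]]]

5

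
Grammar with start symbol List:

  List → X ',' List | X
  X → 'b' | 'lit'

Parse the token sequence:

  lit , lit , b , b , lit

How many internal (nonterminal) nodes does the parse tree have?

10

[List [X lit] , [List [X lit] , [List [X b] , [List [X b] , [List [X lit]]]]]]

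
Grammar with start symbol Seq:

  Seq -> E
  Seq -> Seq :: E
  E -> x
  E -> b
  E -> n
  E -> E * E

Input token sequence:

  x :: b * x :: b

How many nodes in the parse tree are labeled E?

[Seq [Seq [Seq [E x]] :: [E [E b] * [E x]]] :: [E b]]

5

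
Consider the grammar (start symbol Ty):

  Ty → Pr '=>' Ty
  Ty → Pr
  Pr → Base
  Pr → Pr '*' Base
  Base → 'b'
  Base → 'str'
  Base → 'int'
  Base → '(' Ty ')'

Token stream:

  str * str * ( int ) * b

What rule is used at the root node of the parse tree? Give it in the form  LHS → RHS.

[Ty [Pr [Pr [Pr [Pr [Base str]] * [Base str]] * [Base ( [Ty [Pr [Base int]]] )]] * [Base b]]]

Ty → Pr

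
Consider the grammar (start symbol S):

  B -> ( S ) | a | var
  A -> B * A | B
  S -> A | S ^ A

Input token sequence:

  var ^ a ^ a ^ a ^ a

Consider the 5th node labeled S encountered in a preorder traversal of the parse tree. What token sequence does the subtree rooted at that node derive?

[S [S [S [S [S [A [B var]]] ^ [A [B a]]] ^ [A [B a]]] ^ [A [B a]]] ^ [A [B a]]]

var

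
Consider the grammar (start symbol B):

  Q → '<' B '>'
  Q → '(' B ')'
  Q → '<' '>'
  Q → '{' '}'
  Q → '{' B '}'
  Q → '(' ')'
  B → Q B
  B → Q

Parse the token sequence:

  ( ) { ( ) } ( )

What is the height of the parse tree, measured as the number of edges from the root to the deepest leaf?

[B [Q ( )] [B [Q { [B [Q ( )]] }] [B [Q ( )]]]]

5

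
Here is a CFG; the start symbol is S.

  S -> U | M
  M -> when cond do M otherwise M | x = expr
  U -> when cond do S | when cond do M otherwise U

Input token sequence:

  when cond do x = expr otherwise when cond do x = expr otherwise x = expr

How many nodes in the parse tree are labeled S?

[S [M when cond do [M x = expr] otherwise [M when cond do [M x = expr] otherwise [M x = expr]]]]

1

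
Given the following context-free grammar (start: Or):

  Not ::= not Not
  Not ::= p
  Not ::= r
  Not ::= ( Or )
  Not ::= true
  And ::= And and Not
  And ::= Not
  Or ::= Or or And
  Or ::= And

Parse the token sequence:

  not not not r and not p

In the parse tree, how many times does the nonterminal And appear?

[Or [And [And [Not not [Not not [Not not [Not r]]]]] and [Not not [Not p]]]]

2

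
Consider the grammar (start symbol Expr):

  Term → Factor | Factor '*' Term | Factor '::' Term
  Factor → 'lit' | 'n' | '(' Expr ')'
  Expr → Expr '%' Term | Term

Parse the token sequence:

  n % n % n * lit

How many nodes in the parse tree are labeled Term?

4

[Expr [Expr [Expr [Term [Factor n]]] % [Term [Factor n]]] % [Term [Factor n] * [Term [Factor lit]]]]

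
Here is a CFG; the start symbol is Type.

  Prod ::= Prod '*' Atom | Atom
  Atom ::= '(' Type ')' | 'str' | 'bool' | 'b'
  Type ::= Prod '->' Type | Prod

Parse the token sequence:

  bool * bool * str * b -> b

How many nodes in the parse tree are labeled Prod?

5

[Type [Prod [Prod [Prod [Prod [Atom bool]] * [Atom bool]] * [Atom str]] * [Atom b]] -> [Type [Prod [Atom b]]]]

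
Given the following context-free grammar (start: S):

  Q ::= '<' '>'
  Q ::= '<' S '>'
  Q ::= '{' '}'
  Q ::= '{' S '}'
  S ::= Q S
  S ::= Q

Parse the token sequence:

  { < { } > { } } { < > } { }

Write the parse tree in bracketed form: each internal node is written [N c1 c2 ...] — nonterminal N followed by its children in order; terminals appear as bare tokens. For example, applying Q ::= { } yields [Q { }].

S
Q S
{ S } S
{ Q S } S
{ < S > S } S
{ < Q > S } S
{ < { } > S } S
{ < { } > Q } S
{ < { } > { } } S
{ < { } > { } } Q S
{ < { } > { } } { S } S
{ < { } > { } } { Q } S
{ < { } > { } } { < > } S
{ < { } > { } } { < > } Q
{ < { } > { } } { < > } { }

[S [Q { [S [Q < [S [Q { }]] >] [S [Q { }]]] }] [S [Q { [S [Q < >]] }] [S [Q { }]]]]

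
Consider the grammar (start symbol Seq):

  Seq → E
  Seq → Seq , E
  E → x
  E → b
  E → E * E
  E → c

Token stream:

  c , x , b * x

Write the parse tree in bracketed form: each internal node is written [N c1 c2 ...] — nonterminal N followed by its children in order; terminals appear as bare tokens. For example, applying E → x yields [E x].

[Seq [Seq [Seq [E c]] , [E x]] , [E [E b] * [E x]]]

Seq
Seq , E
Seq , E , E
E , E , E
c , E , E
c , x , E
c , x , E * E
c , x , b * E
c , x , b * x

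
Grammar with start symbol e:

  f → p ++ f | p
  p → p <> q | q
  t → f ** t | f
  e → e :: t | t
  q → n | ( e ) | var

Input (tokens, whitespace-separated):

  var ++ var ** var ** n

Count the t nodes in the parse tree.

3

[e [t [f [p [q var]] ++ [f [p [q var]]]] ** [t [f [p [q var]]] ** [t [f [p [q n]]]]]]]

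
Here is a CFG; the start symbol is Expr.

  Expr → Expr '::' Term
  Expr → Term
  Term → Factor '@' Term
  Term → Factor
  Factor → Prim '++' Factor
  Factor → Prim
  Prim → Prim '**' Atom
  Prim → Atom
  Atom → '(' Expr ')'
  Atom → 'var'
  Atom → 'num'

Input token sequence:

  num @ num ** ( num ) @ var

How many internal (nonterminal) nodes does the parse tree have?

20

[Expr [Term [Factor [Prim [Atom num]]] @ [Term [Factor [Prim [Prim [Atom num]] ** [Atom ( [Expr [Term [Factor [Prim [Atom num]]]]] )]]] @ [Term [Factor [Prim [Atom var]]]]]]]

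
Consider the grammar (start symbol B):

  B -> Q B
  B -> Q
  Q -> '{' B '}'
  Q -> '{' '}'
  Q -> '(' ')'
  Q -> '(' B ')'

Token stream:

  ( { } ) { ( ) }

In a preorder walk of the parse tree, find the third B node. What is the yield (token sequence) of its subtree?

{ ( ) }

[B [Q ( [B [Q { }]] )] [B [Q { [B [Q ( )]] }]]]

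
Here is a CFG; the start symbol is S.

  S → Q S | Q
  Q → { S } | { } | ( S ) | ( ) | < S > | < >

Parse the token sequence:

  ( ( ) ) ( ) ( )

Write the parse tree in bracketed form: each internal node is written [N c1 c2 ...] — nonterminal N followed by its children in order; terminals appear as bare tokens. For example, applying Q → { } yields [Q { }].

S
Q S
( S ) S
( Q ) S
( ( ) ) S
( ( ) ) Q S
( ( ) ) ( ) S
( ( ) ) ( ) Q
( ( ) ) ( ) ( )

[S [Q ( [S [Q ( )]] )] [S [Q ( )] [S [Q ( )]]]]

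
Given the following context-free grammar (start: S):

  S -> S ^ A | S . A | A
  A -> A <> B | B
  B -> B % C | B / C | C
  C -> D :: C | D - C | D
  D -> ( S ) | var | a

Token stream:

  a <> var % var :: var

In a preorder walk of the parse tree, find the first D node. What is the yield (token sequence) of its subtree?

[S [A [A [B [C [D a]]]] <> [B [B [C [D var]]] % [C [D var] :: [C [D var]]]]]]

a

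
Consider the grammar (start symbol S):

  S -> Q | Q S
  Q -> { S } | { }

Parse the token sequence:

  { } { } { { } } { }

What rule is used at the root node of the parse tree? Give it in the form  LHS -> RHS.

[S [Q { }] [S [Q { }] [S [Q { [S [Q { }]] }] [S [Q { }]]]]]

S -> Q S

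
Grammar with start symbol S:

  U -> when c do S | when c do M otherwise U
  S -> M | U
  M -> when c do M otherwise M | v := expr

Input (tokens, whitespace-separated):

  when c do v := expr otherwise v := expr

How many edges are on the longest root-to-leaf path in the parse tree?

[S [M when c do [M v := expr] otherwise [M v := expr]]]

3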